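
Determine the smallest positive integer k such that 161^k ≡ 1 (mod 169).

52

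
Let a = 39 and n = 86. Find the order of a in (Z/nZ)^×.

14

By Lagrange's theorem, ord_86(39) divides φ(86) = φ(2)·φ(43) = 1·42 = 42 = 2 · 3 · 7.
Divisors of 42: 1, 2, 3, 6, 7, 14, 21, 42.
Test each divisor d:
39^1 ≡ 39 (mod 86)
39^2 ≡ 59 (mod 86)
39^3 ≡ 65 (mod 86)
39^6 ≡ 11 (mod 86)
39^7 ≡ 85 (mod 86)
39^14 ≡ 1 (mod 86) ✓
So ord_86(39) = 14.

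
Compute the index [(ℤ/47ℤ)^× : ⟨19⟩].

Since 19 ∈ (Z/47Z)^×, its order divides φ(47) = 47 − 1 = 46 = 2 · 23.
Divisors of 46: 1, 2, 23, 46.
Compute 19^d (mod 47) for the divisors d until we hit 1:
19^1 ≡ 19
19^2 ≡ 32
19^23 ≡ 46
19^46 ≡ 1
Thus |⟨19⟩| = ord(19) = 46.
Index = |(Z/47Z)^×| / |⟨19⟩| = 46 / 46 = 1.

1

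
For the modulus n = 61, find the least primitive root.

2

φ(61) = 61 − 1 = 60 = 2^2 · 3 · 5.
g is a primitive root iff g^(60/q) ≢ 1 (mod 61) for each prime q ∈ {2, 3, 5}.
g = 2: 2^30 ≡ 60; 2^20 ≡ 47; 2^12 ≡ 9 — none is 1, so 2 is a primitive root.
So 2 is the smallest generator of (Z/61Z)^×.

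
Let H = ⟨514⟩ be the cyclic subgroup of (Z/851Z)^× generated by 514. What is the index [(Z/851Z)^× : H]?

ord(514) | φ(851) = φ(23·37) = (23−1)·(37−1) = 22·36 = 792 = 2^3 · 3^2 · 11.
Divisors of 792: 1, 2, 3, 4, 6, 8, 9, 11, 12, 18, 22, 24, 33, 36, 44, 66, 72, 88, 99, 132, 198, 264, 396, 792.
Compute 514^d (mod 851) for the divisors d until we hit 1:
514^1 ≡ 514 (mod 851)
514^2 ≡ 386 (mod 851)
514^3 ≡ 121 (mod 851)
514^4 ≡ 71 (mod 851)
514^6 ≡ 174 (mod 851)
514^8 ≡ 786 (mod 851)
514^9 ≡ 630 (mod 851)
514^11 ≡ 645 (mod 851)
514^12 ≡ 491 (mod 851)
514^18 ≡ 334 (mod 851)
514^22 ≡ 737 (mod 851)
514^24 ≡ 248 (mod 851)
514^33 ≡ 507 (mod 851)
514^36 ≡ 75 (mod 851)
514^44 ≡ 231 (mod 851)
514^66 ≡ 47 (mod 851)
514^72 ≡ 519 (mod 851)
514^88 ≡ 599 (mod 851)
514^99 ≡ 1 (mod 851) ✓
So ord_851(514) = 99, hence |⟨514⟩| = 99.
[(Z/851Z)^× : ⟨514⟩] = 792/99 = 8.

8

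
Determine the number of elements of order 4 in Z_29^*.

2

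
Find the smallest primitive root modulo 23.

5

φ(23) = 23 − 1 = 22 = 2 · 11.
Test candidates g = 2, 3, … against the prime factors q ∈ {2, 11} of φ(23): g is a generator iff g^(22/q) ≢ 1 for every such q.
g = 2: 2^11 ≡ 1 — hits 1, so not a primitive root.
g = 3: 3^11 ≡ 1 — hits 1, so not a primitive root.
g = 4: 4^11 ≡ 1 — hits 1, so not a primitive root.
g = 5: 5^11 ≡ 22; 5^2 ≡ 2 — none is 1, so 5 is a primitive root.
So 5 is the smallest generator of (Z/23Z)^×.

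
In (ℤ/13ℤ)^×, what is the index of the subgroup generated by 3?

Since 3 ∈ (Z/13Z)^×, its order divides φ(13) = 13 − 1 = 12 = 2^2 · 3.
Divisors of 12: 1, 2, 3, 4, 6, 12.
Compute 3^d (mod 13) for the divisors d until we hit 1:
3^1 ≡ 3
3^2 ≡ 9
3^3 ≡ 1
Thus |⟨3⟩| = ord(3) = 3.
Index = |(Z/13Z)^×| / |⟨3⟩| = 12 / 3 = 4.

4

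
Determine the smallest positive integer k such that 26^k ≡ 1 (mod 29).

28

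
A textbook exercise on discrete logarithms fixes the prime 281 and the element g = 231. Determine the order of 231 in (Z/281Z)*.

70

By Lagrange's theorem, ord_281(231) divides φ(281) = 281 − 1 = 280 = 2^3 · 5 · 7.
Divisors of 280: 1, 2, 4, 5, 7, 8, 10, 14, 20, 28, 35, 40, 56, 70, 140, 280.
Check 231^d mod 281 for each divisor in increasing order:
231^1 ≡ 231
231^2 ≡ 252
231^4 ≡ 279
231^5 ≡ 100
231^7 ≡ 191
231^8 ≡ 4
231^10 ≡ 165
231^14 ≡ 232
231^20 ≡ 249
231^28 ≡ 153
231^35 ≡ 280
231^40 ≡ 181
231^56 ≡ 86
231^70 ≡ 1
Hence ord(231) = 70.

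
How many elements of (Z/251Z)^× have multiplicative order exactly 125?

φ(251) = 251 − 1 = 250 = 2 · 5^3.
(Z/251Z)^× is cyclic (|G| = 250); a cyclic group of order m has exactly φ(d) elements of each order d | m, and none otherwise.
125 = 5^3 divides 250, and φ(125) = 100.

100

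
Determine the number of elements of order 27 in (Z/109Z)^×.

φ(109) = 109 − 1 = 108 = 2^2 · 3^3.
(Z/109Z)^× is cyclic (|G| = 108); a cyclic group of order m has exactly φ(d) elements of each order d | m, and none otherwise.
27 = 3^3 divides 108, and φ(27) = 18.

18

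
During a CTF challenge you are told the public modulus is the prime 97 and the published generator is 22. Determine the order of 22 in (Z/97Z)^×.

Since 22 ∈ (Z/97Z)^×, its order divides φ(97) = 97 − 1 = 96 = 2^5 · 3.
Divisors of 96: 1, 2, 3, 4, 6, 8, 12, 16, 24, 32, 48, 96.
Evaluate successive powers at the divisors of 96:
22^1 ≡ 22 (mod 97)
22^2 ≡ 96 (mod 97)
22^3 ≡ 75 (mod 97)
22^4 ≡ 1 (mod 97) ✓
So ord_97(22) = 4.

4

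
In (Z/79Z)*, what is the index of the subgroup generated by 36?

2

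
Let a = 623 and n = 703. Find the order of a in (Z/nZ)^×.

Since 623 ∈ (Z/703Z)^×, its order divides φ(703) = φ(19·37) = (19−1)·(37−1) = 18·36 = 648 = 2^3 · 3^4.
Divisors of 648: 1, 2, 3, 4, 6, 8, 9, 12, 18, 24, 27, 36, 54, 72, 81, 108, 162, 216, 324, 648.
Check 623^d mod 703 for each divisor in increasing order:
623^1 ≡ 623 (mod 703)
623^2 ≡ 73 (mod 703)
623^3 ≡ 487 (mod 703)
623^4 ≡ 408 (mod 703)
623^6 ≡ 258 (mod 703)
623^8 ≡ 556 (mod 703)
623^9 ≡ 512 (mod 703)
623^12 ≡ 482 (mod 703)
623^18 ≡ 628 (mod 703)
623^24 ≡ 334 (mod 703)
623^27 ≡ 265 (mod 703)
623^36 ≡ 1 (mod 703) ✓
Hence ord(623) = 36.

36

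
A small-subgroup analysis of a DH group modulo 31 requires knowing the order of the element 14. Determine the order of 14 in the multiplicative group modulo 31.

15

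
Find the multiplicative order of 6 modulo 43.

By Lagrange's theorem, ord_43(6) divides φ(43) = 43 − 1 = 42 = 2 · 3 · 7.
Divisors of 42: 1, 2, 3, 6, 7, 14, 21, 42.
Check 6^d mod 43 for each divisor in increasing order:
6^1 ≡ 6
6^2 ≡ 36
6^3 ≡ 1
So ord_43(6) = 3.

3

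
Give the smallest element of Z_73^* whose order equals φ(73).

5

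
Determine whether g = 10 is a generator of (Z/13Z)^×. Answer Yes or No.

φ(13) = 13 − 1 = 12 = 2^2 · 3.
It suffices to check that the order of 10 is not a proper divisor of 12: compute 10^(12/q) for q ∈ {2, 3}.
10^6 ≡ 1 (mod 13)  [q = 2: ≡ 1 ✗]
10^4 ≡ 3 (mod 13)  [q = 3: ≢ 1 ✓]
Since 10^6 ≡ 1, the order of 10 divides 6 < 12, so 10 is not a primitive root.

No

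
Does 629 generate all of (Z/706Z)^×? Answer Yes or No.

φ(706) = φ(2)·φ(353) = 1·352 = 352 = 2^5 · 11.
It suffices to check that the order of 629 is not a proper divisor of 352: compute 629^(352/q) for q ∈ {2, 11}.
629^176 ≡ 705 (mod 706)  [q = 2: ≢ 1 ✓]
629^32 ≡ 231 (mod 706)  [q = 11: ≢ 1 ✓]
Every test exponent gives a nontrivial residue, hence 629 generates the full group.

Yes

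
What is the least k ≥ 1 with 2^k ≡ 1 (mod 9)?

The order of 2 must divide φ(9) = φ(3^2) = 3·(3−1) = 6 = 2 · 3.
Divisors of 6: 1, 2, 3, 6.
Test each divisor d:
2^1 ≡ 2 (mod 9)
2^2 ≡ 4 (mod 9)
2^3 ≡ 8 (mod 9)
2^6 ≡ 1 (mod 9) ✓
Hence ord(2) = 6.

6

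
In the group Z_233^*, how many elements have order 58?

φ(233) = 233 − 1 = 232 = 2^3 · 29.
Since (Z/233Z)^× is cyclic of order 232, the number of elements of order d is φ(d) when d | 232 and 0 otherwise.
58 = 2 · 29 divides 232, and φ(58) = 28.

28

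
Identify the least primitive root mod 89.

φ(89) = 89 − 1 = 88 = 2^3 · 11.
Test candidates g = 2, 3, … against the prime factors q ∈ {2, 11} of φ(89): g is a generator iff g^(88/q) ≢ 1 for every such q.
g = 2: 2^44 ≡ 1 — hits 1, so not a primitive root.
g = 3: 3^44 ≡ 88; 3^8 ≡ 64 — none is 1, so 3 is a primitive root.
The smallest primitive root modulo 89 is 3.

3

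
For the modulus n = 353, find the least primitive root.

3

φ(353) = 353 − 1 = 352 = 2^5 · 11.
Test candidates g = 2, 3, … against the prime factors q ∈ {2, 11} of φ(353): g is a generator iff g^(352/q) ≢ 1 for every such q.
g = 2: 2^176 ≡ 1 — hits 1, so not a primitive root.
g = 3: 3^176 ≡ 352; 3^32 ≡ 140 — none is 1, so 3 is a primitive root.
The smallest primitive root modulo 353 is 3.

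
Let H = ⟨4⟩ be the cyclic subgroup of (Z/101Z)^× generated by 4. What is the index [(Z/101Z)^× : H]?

Since 4 ∈ (Z/101Z)^×, its order divides φ(101) = 101 − 1 = 100 = 2^2 · 5^2.
Divisors of 100: 1, 2, 4, 5, 10, 20, 25, 50, 100.
Compute 4^d (mod 101) for the divisors d until we hit 1:
4^1 ≡ 4 (mod 101)
4^2 ≡ 16 (mod 101)
4^4 ≡ 54 (mod 101)
4^5 ≡ 14 (mod 101)
4^10 ≡ 95 (mod 101)
4^20 ≡ 36 (mod 101)
4^25 ≡ 100 (mod 101)
4^50 ≡ 1 (mod 101) ✓
So ord_101(4) = 50, hence |⟨4⟩| = 50.
The index is φ(101) / ord(4) = 100 / 50 = 2.

2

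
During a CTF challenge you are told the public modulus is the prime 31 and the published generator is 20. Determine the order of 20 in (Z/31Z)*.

15

Since 20 ∈ (Z/31Z)^×, its order divides φ(31) = 31 − 1 = 30 = 2 · 3 · 5.
Divisors of 30: 1, 2, 3, 5, 6, 10, 15, 30.
Check 20^d mod 31 for each divisor in increasing order:
20^1 ≡ 20
20^2 ≡ 28
20^3 ≡ 2
20^5 ≡ 25
20^6 ≡ 4
20^10 ≡ 5
20^15 ≡ 1
Hence ord(20) = 15.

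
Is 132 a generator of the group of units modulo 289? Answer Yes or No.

No

φ(289) = φ(17^2) = 17·(17−1) = 272 = 2^4 · 17.
132 is a primitive root mod 289 iff 132^(φ(289)/q) ≢ 1 for every prime q | φ(289), i.e. q ∈ {2, 17}.
132^136 ≡ 1 (mod 289)  [q = 2: ≡ 1 ✗]
132^16 ≡ 188 (mod 289)  [q = 17: ≢ 1 ✓]
Since 132^136 ≡ 1, the order of 132 divides 136 < 272, so 132 is not a primitive root.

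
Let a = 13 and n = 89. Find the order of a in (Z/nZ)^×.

88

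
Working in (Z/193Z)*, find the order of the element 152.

192

By Lagrange's theorem, ord_193(152) divides φ(193) = 193 − 1 = 192 = 2^6 · 3.
Divisors of 192: 1, 2, 3, 4, 6, 8, 12, 16, 24, 32, 48, 64, 96, 192.
Test each divisor d:
152^1 ≡ 152 (mod 193)
152^2 ≡ 137 (mod 193)
152^3 ≡ 173 (mod 193)
152^4 ≡ 48 (mod 193)
152^6 ≡ 14 (mod 193)
152^8 ≡ 181 (mod 193)
152^12 ≡ 3 (mod 193)
152^16 ≡ 144 (mod 193)
152^24 ≡ 9 (mod 193)
152^32 ≡ 85 (mod 193)
152^48 ≡ 81 (mod 193)
152^64 ≡ 84 (mod 193)
152^96 ≡ 192 (mod 193)
152^192 ≡ 1 (mod 193) ✓
Hence ord(152) = 192.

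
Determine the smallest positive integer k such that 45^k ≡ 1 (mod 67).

22

Since 45 ∈ (Z/67Z)^×, its order divides φ(67) = 67 − 1 = 66 = 2 · 3 · 11.
Divisors of 66: 1, 2, 3, 6, 11, 22, 33, 66.
Evaluate successive powers at the divisors of 66:
45^1 ≡ 45 (mod 67)
45^2 ≡ 15 (mod 67)
45^3 ≡ 5 (mod 67)
45^6 ≡ 25 (mod 67)
45^11 ≡ 66 (mod 67)
45^22 ≡ 1 (mod 67) ✓
So ord_67(45) = 22.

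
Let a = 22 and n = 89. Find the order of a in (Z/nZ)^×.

Since 22 ∈ (Z/89Z)^×, its order divides φ(89) = 89 − 1 = 88 = 2^3 · 11.
Divisors of 88: 1, 2, 4, 8, 11, 22, 44, 88.
Compute 22^d (mod 89) for the divisors d until we hit 1:
22^1 ≡ 22
22^2 ≡ 39
22^4 ≡ 8
22^8 ≡ 64
22^11 ≡ 88
22^22 ≡ 1
Hence ord(22) = 22.

22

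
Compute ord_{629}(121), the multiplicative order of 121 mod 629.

ord(121) | φ(629) = φ(17·37) = (17−1)·(37−1) = 16·36 = 576 = 2^6 · 3^2.
Divisors of 576: 1, 2, 3, 4, 6, 8, 9, 12, 16, 18, 24, 32, 36, 48, 64, 72, 96, 144, 192, 288, 576.
Compute 121^d (mod 629) for the divisors d until we hit 1:
121^1 ≡ 121 (mod 629)
121^2 ≡ 174 (mod 629)
121^3 ≡ 297 (mod 629)
121^4 ≡ 84 (mod 629)
121^6 ≡ 149 (mod 629)
121^8 ≡ 137 (mod 629)
121^9 ≡ 223 (mod 629)
121^12 ≡ 186 (mod 629)
121^16 ≡ 528 (mod 629)
121^18 ≡ 38 (mod 629)
121^24 ≡ 1 (mod 629) ✓
Hence ord(121) = 24.

24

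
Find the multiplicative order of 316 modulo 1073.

252

By Lagrange's theorem, ord_1073(316) divides φ(1073) = φ(29·37) = (29−1)·(37−1) = 28·36 = 1008 = 2^4 · 3^2 · 7.
Divisors of 1008: 1, 2, 3, 4, 6, 7, 8, 9, 12, 14, 16, 18, 21, 24, 28, 36, 42, 48, 56, 63, 72, 84, 112, 126, 144, 168, 252, 336, 504, 1008.
Evaluate successive powers at the divisors of 1008:
316^1 ≡ 316
316^2 ≡ 67
316^3 ≡ 785
316^4 ≡ 197
316^6 ≡ 323
316^7 ≡ 133
316^8 ≡ 181
316^9 ≡ 327
316^12 ≡ 248
316^14 ≡ 521
316^16 ≡ 571
316^18 ≡ 702
316^21 ≡ 621
316^24 ≡ 343
316^28 ≡ 1045
316^36 ≡ 297
316^42 ≡ 434
316^48 ≡ 692
316^56 ≡ 784
316^63 ≡ 191
316^72 ≡ 223
316^84 ≡ 581
316^112 ≡ 900
316^126 ≡ 1072
316^144 ≡ 371
316^168 ≡ 639
316^252 ≡ 1
The smallest such exponent is 252, so the order of 316 is 252.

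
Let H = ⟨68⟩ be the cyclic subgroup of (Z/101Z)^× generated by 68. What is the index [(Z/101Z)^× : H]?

ord(68) | φ(101) = 101 − 1 = 100 = 2^2 · 5^2.
Divisors of 100: 1, 2, 4, 5, 10, 20, 25, 50, 100.
Test each divisor d:
68^1 ≡ 68 (mod 101)
68^2 ≡ 79 (mod 101)
68^4 ≡ 80 (mod 101)
68^5 ≡ 87 (mod 101)
68^10 ≡ 95 (mod 101)
68^20 ≡ 36 (mod 101)
68^25 ≡ 1 (mod 101) ✓
Thus |⟨68⟩| = ord(68) = 25.
The index is φ(101) / ord(68) = 100 / 25 = 4.

4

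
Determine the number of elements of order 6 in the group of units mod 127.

φ(127) = 127 − 1 = 126 = 2 · 3^2 · 7.
(Z/127Z)^× is cyclic (|G| = 126); a cyclic group of order m has exactly φ(d) elements of each order d | m, and none otherwise.
6 = 2 · 3 divides 126, and φ(6) = 2.

2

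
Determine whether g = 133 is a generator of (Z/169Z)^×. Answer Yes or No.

No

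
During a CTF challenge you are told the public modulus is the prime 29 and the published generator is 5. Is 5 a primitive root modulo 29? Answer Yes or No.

No

φ(29) = 29 − 1 = 28 = 2^2 · 7.
5 is a primitive root mod 29 iff 5^(φ(29)/q) ≢ 1 for every prime q | φ(29), i.e. q ∈ {2, 7}.
5^14 ≡ 1 (mod 29)  [q = 2: ≡ 1 ✗]
5^4 ≡ 16 (mod 29)  [q = 7: ≢ 1 ✓]
The check at q = 2 fails, so 5 generates a proper subgroup.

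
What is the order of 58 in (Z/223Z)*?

Since 58 ∈ (Z/223Z)^×, its order divides φ(223) = 223 − 1 = 222 = 2 · 3 · 37.
Divisors of 222: 1, 2, 3, 6, 37, 74, 111, 222.
Evaluate successive powers at the divisors of 222:
58^1 ≡ 58 (mod 223)
58^2 ≡ 19 (mod 223)
58^3 ≡ 210 (mod 223)
58^6 ≡ 169 (mod 223)
58^37 ≡ 183 (mod 223)
58^74 ≡ 39 (mod 223)
58^111 ≡ 1 (mod 223) ✓
Hence ord(58) = 111.

111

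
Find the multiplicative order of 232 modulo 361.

171

By Lagrange's theorem, ord_361(232) divides φ(361) = φ(19^2) = 19·(19−1) = 342 = 2 · 3^2 · 19.
Divisors of 342: 1, 2, 3, 6, 9, 18, 19, 38, 57, 114, 171, 342.
Test each divisor d:
232^1 ≡ 232 (mod 361)
232^2 ≡ 35 (mod 361)
232^3 ≡ 178 (mod 361)
232^6 ≡ 277 (mod 361)
232^9 ≡ 210 (mod 361)
232^18 ≡ 58 (mod 361)
232^19 ≡ 99 (mod 361)
232^38 ≡ 54 (mod 361)
232^57 ≡ 292 (mod 361)
232^114 ≡ 68 (mod 361)
232^171 ≡ 1 (mod 361) ✓
Hence ord(232) = 171.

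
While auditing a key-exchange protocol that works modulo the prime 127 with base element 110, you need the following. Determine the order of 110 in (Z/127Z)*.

126

ord(110) | φ(127) = 127 − 1 = 126 = 2 · 3^2 · 7.
Divisors of 126: 1, 2, 3, 6, 7, 9, 14, 18, 21, 42, 63, 126.
Test each divisor d:
110^1 ≡ 110 (mod 127)
110^2 ≡ 35 (mod 127)
110^3 ≡ 40 (mod 127)
110^6 ≡ 76 (mod 127)
110^7 ≡ 105 (mod 127)
110^9 ≡ 119 (mod 127)
110^14 ≡ 103 (mod 127)
110^18 ≡ 64 (mod 127)
110^21 ≡ 20 (mod 127)
110^42 ≡ 19 (mod 127)
110^63 ≡ 126 (mod 127)
110^126 ≡ 1 (mod 127) ✓
Hence ord(110) = 126.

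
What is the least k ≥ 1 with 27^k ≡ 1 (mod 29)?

28

Since 27 ∈ (Z/29Z)^×, its order divides φ(29) = 29 − 1 = 28 = 2^2 · 7.
Divisors of 28: 1, 2, 4, 7, 14, 28.
Check 27^d mod 29 for each divisor in increasing order:
27^1 ≡ 27 (mod 29)
27^2 ≡ 4 (mod 29)
27^4 ≡ 16 (mod 29)
27^7 ≡ 17 (mod 29)
27^14 ≡ 28 (mod 29)
27^28 ≡ 1 (mod 29) ✓
Therefore the multiplicative order of 27 modulo 29 is 28.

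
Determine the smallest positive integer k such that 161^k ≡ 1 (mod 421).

60

Since 161 ∈ (Z/421Z)^×, its order divides φ(421) = 421 − 1 = 420 = 2^2 · 3 · 5 · 7.
Divisors of 420: 1, 2, 3, 4, 5, 6, 7, 10, 12, 14, 15, 20, 21, 28, 30, 35, 42, 60, 70, 84, 105, 140, 210, 420.
Compute 161^d (mod 421) for the divisors d until we hit 1:
161^1 ≡ 161 (mod 421)
161^2 ≡ 240 (mod 421)
161^3 ≡ 329 (mod 421)
161^4 ≡ 344 (mod 421)
161^5 ≡ 233 (mod 421)
161^6 ≡ 44 (mod 421)
161^7 ≡ 348 (mod 421)
161^10 ≡ 401 (mod 421)
161^12 ≡ 252 (mod 421)
161^14 ≡ 277 (mod 421)
161^15 ≡ 392 (mod 421)
161^20 ≡ 400 (mod 421)
161^21 ≡ 408 (mod 421)
161^28 ≡ 107 (mod 421)
161^30 ≡ 420 (mod 421)
161^35 ≡ 188 (mod 421)
161^42 ≡ 169 (mod 421)
161^60 ≡ 1 (mod 421) ✓
So ord_421(161) = 60.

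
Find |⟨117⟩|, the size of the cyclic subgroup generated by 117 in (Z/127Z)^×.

21

ord(117) | φ(127) = 127 − 1 = 126 = 2 · 3^2 · 7.
Divisors of 126: 1, 2, 3, 6, 7, 9, 14, 18, 21, 42, 63, 126.
Check 117^d mod 127 for each divisor in increasing order:
117^1 ≡ 117 (mod 127)
117^2 ≡ 100 (mod 127)
117^3 ≡ 16 (mod 127)
117^6 ≡ 2 (mod 127)
117^7 ≡ 107 (mod 127)
117^9 ≡ 32 (mod 127)
117^14 ≡ 19 (mod 127)
117^18 ≡ 8 (mod 127)
117^21 ≡ 1 (mod 127) ✓
Hence ord(117) = 21.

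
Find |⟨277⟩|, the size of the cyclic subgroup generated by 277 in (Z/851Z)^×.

36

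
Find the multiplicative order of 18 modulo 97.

ord(18) | φ(97) = 97 − 1 = 96 = 2^5 · 3.
Divisors of 96: 1, 2, 3, 4, 6, 8, 12, 16, 24, 32, 48, 96.
Test each divisor d:
18^1 ≡ 18 (mod 97)
18^2 ≡ 33 (mod 97)
18^3 ≡ 12 (mod 97)
18^4 ≡ 22 (mod 97)
18^6 ≡ 47 (mod 97)
18^8 ≡ 96 (mod 97)
18^12 ≡ 75 (mod 97)
18^16 ≡ 1 (mod 97) ✓
Hence ord(18) = 16.

16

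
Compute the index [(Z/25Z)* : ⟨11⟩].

ord(11) | φ(25) = φ(5^2) = 5·(5−1) = 20 = 2^2 · 5.
Divisors of 20: 1, 2, 4, 5, 10, 20.
Evaluate successive powers at the divisors of 20:
11^1 ≡ 11
11^2 ≡ 21
11^4 ≡ 16
11^5 ≡ 1
Thus |⟨11⟩| = ord(11) = 5.
[(Z/25Z)^× : ⟨11⟩] = 20/5 = 4.

4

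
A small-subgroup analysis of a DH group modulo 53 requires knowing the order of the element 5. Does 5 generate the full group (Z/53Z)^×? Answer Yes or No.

Yes

φ(53) = 53 − 1 = 52 = 2^2 · 13.
5 is a primitive root mod 53 iff 5^(φ(53)/q) ≢ 1 for every prime q | φ(53), i.e. q ∈ {2, 13}.
5^26 ≡ 52 (mod 53)  [q = 2: ≢ 1 ✓]
5^4 ≡ 42 (mod 53)  [q = 13: ≢ 1 ✓]
Every test exponent gives a nontrivial residue, hence 5 generates the full group.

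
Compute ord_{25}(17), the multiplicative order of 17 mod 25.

20

Since 17 ∈ (Z/25Z)^×, its order divides φ(25) = φ(5^2) = 5·(5−1) = 20 = 2^2 · 5.
Divisors of 20: 1, 2, 4, 5, 10, 20.
Test each divisor d:
17^1 ≡ 17 (mod 25)
17^2 ≡ 14 (mod 25)
17^4 ≡ 21 (mod 25)
17^5 ≡ 7 (mod 25)
17^10 ≡ 24 (mod 25)
17^20 ≡ 1 (mod 25) ✓
So ord_25(17) = 20.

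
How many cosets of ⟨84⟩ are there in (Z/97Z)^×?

1

Since 84 ∈ (Z/97Z)^×, its order divides φ(97) = 97 − 1 = 96 = 2^5 · 3.
Divisors of 96: 1, 2, 3, 4, 6, 8, 12, 16, 24, 32, 48, 96.
Test each divisor d:
84^1 ≡ 84 (mod 97)
84^2 ≡ 72 (mod 97)
84^3 ≡ 34 (mod 97)
84^4 ≡ 43 (mod 97)
84^6 ≡ 89 (mod 97)
84^8 ≡ 6 (mod 97)
84^12 ≡ 64 (mod 97)
84^16 ≡ 36 (mod 97)
84^24 ≡ 22 (mod 97)
84^32 ≡ 35 (mod 97)
84^48 ≡ 96 (mod 97)
84^96 ≡ 1 (mod 97) ✓
Thus |⟨84⟩| = ord(84) = 96.
Index = |(Z/97Z)^×| / |⟨84⟩| = 96 / 96 = 1.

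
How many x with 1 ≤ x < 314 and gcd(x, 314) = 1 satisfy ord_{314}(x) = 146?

0

φ(314) = φ(2)·φ(157) = 1·156 = 156 = 2^2 · 3 · 13.
Since (Z/314Z)^× is cyclic of order 156, the number of elements of order d is φ(d) when d | 156 and 0 otherwise.
Since 146 ∤ 156, the count is 0.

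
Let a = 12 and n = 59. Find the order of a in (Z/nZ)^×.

By Lagrange's theorem, ord_59(12) divides φ(59) = 59 − 1 = 58 = 2 · 29.
Divisors of 58: 1, 2, 29, 58.
Test each divisor d:
12^1 ≡ 12 (mod 59)
12^2 ≡ 26 (mod 59)
12^29 ≡ 1 (mod 59) ✓
Hence ord(12) = 29.

29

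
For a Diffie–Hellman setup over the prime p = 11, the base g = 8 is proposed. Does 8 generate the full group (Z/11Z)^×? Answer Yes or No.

Yes

φ(11) = 11 − 1 = 10 = 2 · 5.
8 is a primitive root mod 11 iff 8^(φ(11)/q) ≢ 1 for every prime q | φ(11), i.e. q ∈ {2, 5}.
8^5 ≡ 10 (mod 11)  [q = 2: ≢ 1 ✓]
8^2 ≡ 9 (mod 11)  [q = 5: ≢ 1 ✓]
All checks pass, so 8 has order 10 and is a primitive root modulo 11.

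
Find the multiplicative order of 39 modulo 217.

15

Since 39 ∈ (Z/217Z)^×, its order divides φ(217) = φ(7·31) = (7−1)·(31−1) = 6·30 = 180 = 2^2 · 3^2 · 5.
Divisors of 180: 1, 2, 3, 4, 5, 6, 9, 10, 12, 15, 18, 20, 30, 36, 45, 60, 90, 180.
Check 39^d mod 217 for each divisor in increasing order:
39^1 ≡ 39 (mod 217)
39^2 ≡ 2 (mod 217)
39^3 ≡ 78 (mod 217)
39^4 ≡ 4 (mod 217)
39^5 ≡ 156 (mod 217)
39^6 ≡ 8 (mod 217)
39^9 ≡ 190 (mod 217)
39^10 ≡ 32 (mod 217)
39^12 ≡ 64 (mod 217)
39^15 ≡ 1 (mod 217) ✓
The smallest such exponent is 15, so the order of 39 is 15.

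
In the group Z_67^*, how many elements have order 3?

2

φ(67) = 67 − 1 = 66 = 2 · 3 · 11.
Since (Z/67Z)^× is cyclic of order 66, the number of elements of order d is φ(d) when d | 66 and 0 otherwise.
3 | 66, and φ(3) = 3 − 1 = 2.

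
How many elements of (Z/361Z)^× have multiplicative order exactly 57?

36

φ(361) = φ(19^2) = 19·(19−1) = 342 = 2 · 3^2 · 19.
In a cyclic group of order 342, there are φ(d) elements of order d for each divisor d of 342, and zero for non-divisors.
57 = 3 · 19 divides 342, and φ(57) = 36.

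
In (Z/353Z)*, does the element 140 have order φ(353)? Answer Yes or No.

No

φ(353) = 353 − 1 = 352 = 2^5 · 11.
An element g generates (Z/353Z)^× iff g^(352/q) ≢ 1 (mod 353) for each prime q ∈ {2, 11}.
140^176 ≡ 1 (mod 353)  [q = 2: ≡ 1 ✗]
140^32 ≡ 58 (mod 353)  [q = 11: ≢ 1 ✓]
Since 140^176 ≡ 1, the order of 140 divides 176 < 352, so 140 is not a primitive root.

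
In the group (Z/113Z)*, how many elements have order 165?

0

φ(113) = 113 − 1 = 112 = 2^4 · 7.
Since (Z/113Z)^× is cyclic of order 112, the number of elements of order d is φ(d) when d | 112 and 0 otherwise.
Here 112 is not a multiple of 165, so there are no elements of order 165.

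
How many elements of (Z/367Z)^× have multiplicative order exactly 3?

φ(367) = 367 − 1 = 366 = 2 · 3 · 61.
(Z/367Z)^× is cyclic (|G| = 366); a cyclic group of order m has exactly φ(d) elements of each order d | m, and none otherwise.
3 | 366, and φ(3) = 3 − 1 = 2.

2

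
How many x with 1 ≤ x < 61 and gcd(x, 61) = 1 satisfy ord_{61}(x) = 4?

2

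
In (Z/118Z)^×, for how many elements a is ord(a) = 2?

φ(118) = φ(2)·φ(59) = 1·58 = 58 = 2 · 29.
In a cyclic group of order 58, there are φ(d) elements of order d for each divisor d of 58, and zero for non-divisors.
2 | 58, and φ(2) = 2 − 1 = 1.

1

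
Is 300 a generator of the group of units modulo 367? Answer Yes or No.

Yes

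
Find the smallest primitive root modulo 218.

φ(218) = φ(2)·φ(109) = 1·108 = 108 = 2^2 · 3^3.
Test candidates g = 2, 3, … against the prime factors q ∈ {2, 3} of φ(218): g is a generator iff g^(108/q) ≢ 1 for every such q.
g = 2: gcd(2, 218) = 2 > 1, not a unit — skip.
g = 3: 3^54 ≡ 1 — hits 1, so not a primitive root.
g = 4: gcd(4, 218) = 2 > 1, not a unit — skip.
g = 5: 5^54 ≡ 1 — hits 1, so not a primitive root.
g = 6: gcd(6, 218) = 2 > 1, not a unit — skip.
g = 7: 7^54 ≡ 1 — hits 1, so not a primitive root.
g = 8: gcd(8, 218) = 2 > 1, not a unit — skip.
g = 9: 9^54 ≡ 1 — hits 1, so not a primitive root.
g = 10: gcd(10, 218) = 2 > 1, not a unit — skip.
g = 11: 11^54 ≡ 217; 11^36 ≡ 45 — none is 1, so 11 is a primitive root.
So 11 is the smallest generator of (Z/218Z)^×.

11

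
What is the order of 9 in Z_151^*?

25

By Lagrange's theorem, ord_151(9) divides φ(151) = 151 − 1 = 150 = 2 · 3 · 5^2.
Divisors of 150: 1, 2, 3, 5, 6, 10, 15, 25, 30, 50, 75, 150.
Compute 9^d (mod 151) for the divisors d until we hit 1:
9^1 ≡ 9 (mod 151)
9^2 ≡ 81 (mod 151)
9^3 ≡ 125 (mod 151)
9^5 ≡ 8 (mod 151)
9^6 ≡ 72 (mod 151)
9^10 ≡ 64 (mod 151)
9^15 ≡ 59 (mod 151)
9^25 ≡ 1 (mod 151) ✓
Hence ord(9) = 25.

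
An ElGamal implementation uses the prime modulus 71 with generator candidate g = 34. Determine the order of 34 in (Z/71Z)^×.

ord(34) | φ(71) = 71 − 1 = 70 = 2 · 5 · 7.
Divisors of 70: 1, 2, 5, 7, 10, 14, 35, 70.
Test each divisor d:
34^1 ≡ 34
34^2 ≡ 20
34^5 ≡ 39
34^7 ≡ 70
34^10 ≡ 30
34^14 ≡ 1
So ord_71(34) = 14.

14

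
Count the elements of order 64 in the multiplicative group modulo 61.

0

φ(61) = 61 − 1 = 60 = 2^2 · 3 · 5.
Since (Z/61Z)^× is cyclic of order 60, the number of elements of order d is φ(d) when d | 60 and 0 otherwise.
Since 64 ∤ 60, the count is 0.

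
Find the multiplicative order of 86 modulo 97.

48

Since 86 ∈ (Z/97Z)^×, its order divides φ(97) = 97 − 1 = 96 = 2^5 · 3.
Divisors of 96: 1, 2, 3, 4, 6, 8, 12, 16, 24, 32, 48, 96.
Evaluate successive powers at the divisors of 96:
86^1 ≡ 86 (mod 97)
86^2 ≡ 24 (mod 97)
86^3 ≡ 27 (mod 97)
86^4 ≡ 91 (mod 97)
86^6 ≡ 50 (mod 97)
86^8 ≡ 36 (mod 97)
86^12 ≡ 75 (mod 97)
86^16 ≡ 35 (mod 97)
86^24 ≡ 96 (mod 97)
86^32 ≡ 61 (mod 97)
86^48 ≡ 1 (mod 97) ✓
Hence ord(86) = 48.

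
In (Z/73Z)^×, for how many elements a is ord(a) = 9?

φ(73) = 73 − 1 = 72 = 2^3 · 3^2.
Since (Z/73Z)^× is cyclic of order 72, the number of elements of order d is φ(d) when d | 72 and 0 otherwise.
9 = 3^2 divides 72, and φ(9) = 6.

6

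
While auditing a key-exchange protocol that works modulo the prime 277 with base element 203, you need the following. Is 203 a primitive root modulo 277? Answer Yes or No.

φ(277) = 277 − 1 = 276 = 2^2 · 3 · 23.
203 is a primitive root mod 277 iff 203^(φ(277)/q) ≢ 1 for every prime q | φ(277), i.e. q ∈ {2, 3, 23}.
203^138 ≡ 1 (mod 277)  [q = 2: ≡ 1 ✗]
203^92 ≡ 1 (mod 277)  [q = 3: ≡ 1 ✗]
203^12 ≡ 155 (mod 277)  [q = 23: ≢ 1 ✓]
203^138 ≡ 1 shows ord(203) | 138, strictly less than φ(277); not a primitive root.

No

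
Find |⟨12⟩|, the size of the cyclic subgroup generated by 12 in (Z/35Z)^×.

12

By Lagrange's theorem, ord_35(12) divides φ(35) = φ(5·7) = (5−1)·(7−1) = 4·6 = 24 = 2^3 · 3.
Divisors of 24: 1, 2, 3, 4, 6, 8, 12, 24.
Test each divisor d:
12^1 ≡ 12 (mod 35)
12^2 ≡ 4 (mod 35)
12^3 ≡ 13 (mod 35)
12^4 ≡ 16 (mod 35)
12^6 ≡ 29 (mod 35)
12^8 ≡ 11 (mod 35)
12^12 ≡ 1 (mod 35) ✓
The smallest such exponent is 12, so the order of 12 is 12.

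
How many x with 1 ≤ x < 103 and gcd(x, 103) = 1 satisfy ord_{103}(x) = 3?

2

φ(103) = 103 − 1 = 102 = 2 · 3 · 17.
(Z/103Z)^× is cyclic (|G| = 102); a cyclic group of order m has exactly φ(d) elements of each order d | m, and none otherwise.
3 | 102, and φ(3) = 3 − 1 = 2.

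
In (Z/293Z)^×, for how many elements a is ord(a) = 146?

φ(293) = 293 − 1 = 292 = 2^2 · 73.
Since (Z/293Z)^× is cyclic of order 292, the number of elements of order d is φ(d) when d | 292 and 0 otherwise.
146 = 2 · 73 divides 292, and φ(146) = 72.

72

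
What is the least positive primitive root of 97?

φ(97) = 97 − 1 = 96 = 2^5 · 3.
g is a primitive root iff g^(96/q) ≢ 1 (mod 97) for each prime q ∈ {2, 3}.
g = 2: 2^48 ≡ 1 — hits 1, so not a primitive root.
g = 3: 3^48 ≡ 1 — hits 1, so not a primitive root.
g = 4: 4^48 ≡ 1 — hits 1, so not a primitive root.
g = 5: 5^48 ≡ 96; 5^32 ≡ 35 — none is 1, so 5 is a primitive root.
Hence the least primitive root of 97 is 5.

5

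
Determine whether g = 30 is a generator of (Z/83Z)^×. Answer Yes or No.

No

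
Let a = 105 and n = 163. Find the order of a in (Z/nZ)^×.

6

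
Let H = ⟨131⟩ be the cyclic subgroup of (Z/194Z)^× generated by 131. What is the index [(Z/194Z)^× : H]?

3

By Lagrange's theorem, ord_194(131) divides φ(194) = φ(2)·φ(97) = 1·96 = 96 = 2^5 · 3.
Divisors of 96: 1, 2, 3, 4, 6, 8, 12, 16, 24, 32, 48, 96.
Check 131^d mod 194 for each divisor in increasing order:
131^1 ≡ 131
131^2 ≡ 89
131^3 ≡ 19
131^4 ≡ 161
131^6 ≡ 167
131^8 ≡ 119
131^12 ≡ 147
131^16 ≡ 193
131^24 ≡ 75
131^32 ≡ 1
The order of 131 is 32, so the subgroup it generates has 32 elements.
The index is φ(194) / ord(131) = 96 / 32 = 3.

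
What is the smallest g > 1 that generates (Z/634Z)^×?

3

φ(634) = φ(2)·φ(317) = 1·316 = 316 = 2^2 · 79.
Test candidates g = 2, 3, … against the prime factors q ∈ {2, 79} of φ(634): g is a generator iff g^(316/q) ≢ 1 for every such q.
g = 2: gcd(2, 634) = 2 > 1, not a unit — skip.
g = 3: 3^158 ≡ 633; 3^4 ≡ 81 — none is 1, so 3 is a primitive root.
Hence the least primitive root of 634 is 3.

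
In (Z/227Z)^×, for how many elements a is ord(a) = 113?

112

φ(227) = 227 − 1 = 226 = 2 · 113.
In a cyclic group of order 226, there are φ(d) elements of order d for each divisor d of 226, and zero for non-divisors.
113 | 226, and φ(113) = 113 − 1 = 112.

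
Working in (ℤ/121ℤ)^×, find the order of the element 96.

110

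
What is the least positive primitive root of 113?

3

φ(113) = 113 − 1 = 112 = 2^4 · 7.
g is a primitive root iff g^(112/q) ≢ 1 (mod 113) for each prime q ∈ {2, 7}.
g = 2: 2^56 ≡ 1 — hits 1, so not a primitive root.
g = 3: 3^56 ≡ 112; 3^16 ≡ 49 — none is 1, so 3 is a primitive root.
So 3 is the smallest generator of (Z/113Z)^×.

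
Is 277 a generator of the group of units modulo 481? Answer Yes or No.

No

481 = 13 · 37 is a product of two distinct odd primes, so (Z/481Z)^× ≅ (Z/13Z)^× × (Z/37Z)^× is not cyclic.
No primitive root modulo 481 exists; in particular 277 is not one.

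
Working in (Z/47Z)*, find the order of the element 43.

46

By Lagrange's theorem, ord_47(43) divides φ(47) = 47 − 1 = 46 = 2 · 23.
Divisors of 46: 1, 2, 23, 46.
Check 43^d mod 47 for each divisor in increasing order:
43^1 ≡ 43 (mod 47)
43^2 ≡ 16 (mod 47)
43^23 ≡ 46 (mod 47)
43^46 ≡ 1 (mod 47) ✓
Hence ord(43) = 46.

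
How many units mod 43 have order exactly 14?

6

φ(43) = 43 − 1 = 42 = 2 · 3 · 7.
In a cyclic group of order 42, there are φ(d) elements of order d for each divisor d of 42, and zero for non-divisors.
14 = 2 · 7 divides 42, and φ(14) = 6.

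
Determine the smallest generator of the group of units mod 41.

φ(41) = 41 − 1 = 40 = 2^3 · 5.
g is a primitive root iff g^(40/q) ≢ 1 (mod 41) for each prime q ∈ {2, 5}.
g = 2: 2^20 ≡ 1 — hits 1, so not a primitive root.
g = 3: 3^20 ≡ 40; 3^8 ≡ 1 — hits 1, so not a primitive root.
g = 4: 4^20 ≡ 1 — hits 1, so not a primitive root.
g = 5: 5^20 ≡ 1 — hits 1, so not a primitive root.
g = 6: 6^20 ≡ 40; 6^8 ≡ 10 — none is 1, so 6 is a primitive root.
Hence the least primitive root of 41 is 6.

6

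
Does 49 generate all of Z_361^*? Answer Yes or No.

No

φ(361) = φ(19^2) = 19·(19−1) = 342 = 2 · 3^2 · 19.
49 is a primitive root mod 361 iff 49^(φ(361)/q) ≢ 1 for every prime q | φ(361), i.e. q ∈ {2, 3, 19}.
49^171 ≡ 1 (mod 361)  [q = 2: ≡ 1 ✗]
49^114 ≡ 1 (mod 361)  [q = 3: ≡ 1 ✗]
49^18 ≡ 134 (mod 361)  [q = 19: ≢ 1 ✓]
Since 49^171 ≡ 1, the order of 49 divides 171 < 342, so 49 is not a primitive root.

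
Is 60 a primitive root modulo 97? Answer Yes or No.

Yes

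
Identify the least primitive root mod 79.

3

φ(79) = 79 − 1 = 78 = 2 · 3 · 13.
Test candidates g = 2, 3, … against the prime factors q ∈ {2, 3, 13} of φ(79): g is a generator iff g^(78/q) ≢ 1 for every such q.
g = 2: 2^39 ≡ 1 — hits 1, so not a primitive root.
g = 3: 3^39 ≡ 78; 3^26 ≡ 23; 3^6 ≡ 18 — none is 1, so 3 is a primitive root.
So 3 is the smallest generator of (Z/79Z)^×.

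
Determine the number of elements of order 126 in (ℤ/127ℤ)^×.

36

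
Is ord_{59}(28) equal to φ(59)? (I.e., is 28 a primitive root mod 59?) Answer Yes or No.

No

φ(59) = 59 − 1 = 58 = 2 · 29.
Test 28^(58/q) mod 59 for each prime factor q of 58:
28^29 ≡ 1 (mod 59)  [q = 2: ≡ 1 ✗]
28^2 ≡ 17 (mod 59)  [q = 29: ≢ 1 ✓]
The check at q = 2 fails, so 28 generates a proper subgroup.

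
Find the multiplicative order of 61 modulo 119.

48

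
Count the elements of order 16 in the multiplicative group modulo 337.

8

φ(337) = 337 − 1 = 336 = 2^4 · 3 · 7.
In a cyclic group of order 336, there are φ(d) elements of order d for each divisor d of 336, and zero for non-divisors.
16 = 2^4 divides 336, and φ(16) = 8.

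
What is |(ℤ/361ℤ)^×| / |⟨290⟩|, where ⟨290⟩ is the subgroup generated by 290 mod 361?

By Lagrange's theorem, ord_361(290) divides φ(361) = φ(19^2) = 19·(19−1) = 342 = 2 · 3^2 · 19.
Divisors of 342: 1, 2, 3, 6, 9, 18, 19, 38, 57, 114, 171, 342.
Compute 290^d (mod 361) for the divisors d until we hit 1:
290^1 ≡ 290 (mod 361)
290^2 ≡ 348 (mod 361)
290^3 ≡ 201 (mod 361)
290^6 ≡ 330 (mod 361)
290^9 ≡ 267 (mod 361)
290^18 ≡ 172 (mod 361)
290^19 ≡ 62 (mod 361)
290^38 ≡ 234 (mod 361)
290^57 ≡ 68 (mod 361)
290^114 ≡ 292 (mod 361)
290^171 ≡ 1 (mod 361) ✓
So ord_361(290) = 171, hence |⟨290⟩| = 171.
[(Z/361Z)^× : ⟨290⟩] = 342/171 = 2.

2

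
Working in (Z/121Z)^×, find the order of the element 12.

11

ord(12) | φ(121) = φ(11^2) = 11·(11−1) = 110 = 2 · 5 · 11.
Divisors of 110: 1, 2, 5, 10, 11, 22, 55, 110.
Test each divisor d:
12^1 ≡ 12 (mod 121)
12^2 ≡ 23 (mod 121)
12^5 ≡ 56 (mod 121)
12^10 ≡ 111 (mod 121)
12^11 ≡ 1 (mod 121) ✓
Therefore the multiplicative order of 12 modulo 121 is 11.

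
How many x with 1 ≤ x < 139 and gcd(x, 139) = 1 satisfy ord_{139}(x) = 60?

φ(139) = 139 − 1 = 138 = 2 · 3 · 23.
Since (Z/139Z)^× is cyclic of order 138, the number of elements of order d is φ(d) when d | 138 and 0 otherwise.
Since 60 ∤ 138, the count is 0.

0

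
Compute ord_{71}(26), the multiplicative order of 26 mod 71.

14

Since 26 ∈ (Z/71Z)^×, its order divides φ(71) = 71 − 1 = 70 = 2 · 5 · 7.
Divisors of 70: 1, 2, 5, 7, 10, 14, 35, 70.
Test each divisor d:
26^1 ≡ 26 (mod 71)
26^2 ≡ 37 (mod 71)
26^5 ≡ 23 (mod 71)
26^7 ≡ 70 (mod 71)
26^10 ≡ 32 (mod 71)
26^14 ≡ 1 (mod 71) ✓
Hence ord(26) = 14.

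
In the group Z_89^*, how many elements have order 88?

40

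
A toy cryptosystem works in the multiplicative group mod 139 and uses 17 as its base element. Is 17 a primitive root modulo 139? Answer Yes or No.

Yes

φ(139) = 139 − 1 = 138 = 2 · 3 · 23.
17 is a primitive root mod 139 iff 17^(φ(139)/q) ≢ 1 for every prime q | φ(139), i.e. q ∈ {2, 3, 23}.
17^69 ≡ 138 (mod 139)  [q = 2: ≢ 1 ✓]
17^46 ≡ 42 (mod 139)  [q = 3: ≢ 1 ✓]
17^6 ≡ 80 (mod 139)  [q = 23: ≢ 1 ✓]
None equal 1, so ord_139(17) = 138: 17 is a primitive root.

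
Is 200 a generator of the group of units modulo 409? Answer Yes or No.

φ(409) = 409 − 1 = 408 = 2^3 · 3 · 17.
It suffices to check that the order of 200 is not a proper divisor of 408: compute 200^(408/q) for q ∈ {2, 3, 17}.
200^204 ≡ 1 (mod 409)  [q = 2: ≡ 1 ✗]
200^136 ≡ 1 (mod 409)  [q = 3: ≡ 1 ✗]
200^24 ≡ 262 (mod 409)  [q = 17: ≢ 1 ✓]
Since 200^204 ≡ 1, the order of 200 divides 204 < 408, so 200 is not a primitive root.

No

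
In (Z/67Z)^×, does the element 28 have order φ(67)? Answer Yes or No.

φ(67) = 67 − 1 = 66 = 2 · 3 · 11.
An element g generates (Z/67Z)^× iff g^(66/q) ≢ 1 (mod 67) for each prime q ∈ {2, 3, 11}.
28^33 ≡ 66 (mod 67)  [q = 2: ≢ 1 ✓]
28^22 ≡ 37 (mod 67)  [q = 3: ≢ 1 ✓]
28^6 ≡ 40 (mod 67)  [q = 11: ≢ 1 ✓]
All checks pass, so 28 has order 66 and is a primitive root modulo 67.

Yes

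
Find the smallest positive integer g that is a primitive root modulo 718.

7

φ(718) = φ(2)·φ(359) = 1·358 = 358 = 2 · 179.
Test candidates g = 2, 3, … against the prime factors q ∈ {2, 179} of φ(718): g is a generator iff g^(358/q) ≢ 1 for every such q.
g = 2: gcd(2, 718) = 2 > 1, not a unit — skip.
g = 3: 3^179 ≡ 1 — hits 1, so not a primitive root.
g = 4: gcd(4, 718) = 2 > 1, not a unit — skip.
g = 5: 5^179 ≡ 1 — hits 1, so not a primitive root.
g = 6: gcd(6, 718) = 2 > 1, not a unit — skip.
g = 7: 7^179 ≡ 717; 7^2 ≡ 49 — none is 1, so 7 is a primitive root.
Hence the least primitive root of 718 is 7.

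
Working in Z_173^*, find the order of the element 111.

172

ord(111) | φ(173) = 173 − 1 = 172 = 2^2 · 43.
Divisors of 172: 1, 2, 4, 43, 86, 172.
Evaluate successive powers at the divisors of 172:
111^1 ≡ 111
111^2 ≡ 38
111^4 ≡ 60
111^43 ≡ 80
111^86 ≡ 172
111^172 ≡ 1
So ord_173(111) = 172.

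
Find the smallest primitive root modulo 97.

5

φ(97) = 97 − 1 = 96 = 2^5 · 3.
g is a primitive root iff g^(96/q) ≢ 1 (mod 97) for each prime q ∈ {2, 3}.
g = 2: 2^48 ≡ 1 — hits 1, so not a primitive root.
g = 3: 3^48 ≡ 1 — hits 1, so not a primitive root.
g = 4: 4^48 ≡ 1 — hits 1, so not a primitive root.
g = 5: 5^48 ≡ 96; 5^32 ≡ 35 — none is 1, so 5 is a primitive root.
The smallest primitive root modulo 97 is 5.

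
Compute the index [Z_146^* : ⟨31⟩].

The order of 31 must divide φ(146) = φ(2)·φ(73) = 1·72 = 72 = 2^3 · 3^2.
Divisors of 72: 1, 2, 3, 4, 6, 8, 9, 12, 18, 24, 36, 72.
Check 31^d mod 146 for each divisor in increasing order:
31^1 ≡ 31
31^2 ≡ 85
31^3 ≡ 7
31^4 ≡ 71
31^6 ≡ 49
31^8 ≡ 77
31^9 ≡ 51
31^12 ≡ 65
31^18 ≡ 119
31^24 ≡ 137
31^36 ≡ 145
31^72 ≡ 1
Thus |⟨31⟩| = ord(31) = 72.
[(Z/146Z)^× : ⟨31⟩] = 72/72 = 1.

1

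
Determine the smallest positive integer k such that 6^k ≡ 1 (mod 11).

10

By Lagrange's theorem, ord_11(6) divides φ(11) = 11 − 1 = 10 = 2 · 5.
Divisors of 10: 1, 2, 5, 10.
Test each divisor d:
6^1 ≡ 6
6^2 ≡ 3
6^5 ≡ 10
6^10 ≡ 1
The smallest such exponent is 10, so the order of 6 is 10.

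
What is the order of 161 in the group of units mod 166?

The order of 161 must divide φ(166) = φ(2)·φ(83) = 1·82 = 82 = 2 · 41.
Divisors of 82: 1, 2, 41, 82.
Test each divisor d:
161^1 ≡ 161 (mod 166)
161^2 ≡ 25 (mod 166)
161^41 ≡ 1 (mod 166) ✓
Therefore the multiplicative order of 161 modulo 166 is 41.

41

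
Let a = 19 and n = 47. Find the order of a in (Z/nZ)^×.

46

Since 19 ∈ (Z/47Z)^×, its order divides φ(47) = 47 − 1 = 46 = 2 · 23.
Divisors of 46: 1, 2, 23, 46.
Test each divisor d:
19^1 ≡ 19 (mod 47)
19^2 ≡ 32 (mod 47)
19^23 ≡ 46 (mod 47)
19^46 ≡ 1 (mod 47) ✓
Hence ord(19) = 46.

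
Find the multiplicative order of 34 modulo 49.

14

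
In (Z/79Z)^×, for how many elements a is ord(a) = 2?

φ(79) = 79 − 1 = 78 = 2 · 3 · 13.
In a cyclic group of order 78, there are φ(d) elements of order d for each divisor d of 78, and zero for non-divisors.
2 | 78, and φ(2) = 2 − 1 = 1.

1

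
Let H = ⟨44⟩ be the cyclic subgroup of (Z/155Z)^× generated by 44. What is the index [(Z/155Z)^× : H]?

4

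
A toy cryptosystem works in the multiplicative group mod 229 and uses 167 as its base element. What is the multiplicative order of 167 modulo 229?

57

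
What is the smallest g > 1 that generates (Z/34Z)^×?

φ(34) = φ(2)·φ(17) = 1·16 = 16 = 2^4.
Test candidates g = 2, 3, … against the prime factors q ∈ {2} of φ(34): g is a generator iff g^(16/q) ≢ 1 for every such q.
g = 2: gcd(2, 34) = 2 > 1, not a unit — skip.
g = 3: 3^8 ≡ 33 — none is 1, so 3 is a primitive root.
The smallest primitive root modulo 34 is 3.

3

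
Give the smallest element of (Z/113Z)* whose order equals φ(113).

φ(113) = 113 − 1 = 112 = 2^4 · 7.
Test candidates g = 2, 3, … against the prime factors q ∈ {2, 7} of φ(113): g is a generator iff g^(112/q) ≢ 1 for every such q.
g = 2: 2^56 ≡ 1 — hits 1, so not a primitive root.
g = 3: 3^56 ≡ 112; 3^16 ≡ 49 — none is 1, so 3 is a primitive root.
The smallest primitive root modulo 113 is 3.

3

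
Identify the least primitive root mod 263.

5

φ(263) = 263 − 1 = 262 = 2 · 131.
Test candidates g = 2, 3, … against the prime factors q ∈ {2, 131} of φ(263): g is a generator iff g^(262/q) ≢ 1 for every such q.
g = 2: 2^131 ≡ 1 — hits 1, so not a primitive root.
g = 3: 3^131 ≡ 1 — hits 1, so not a primitive root.
g = 4: 4^131 ≡ 1 — hits 1, so not a primitive root.
g = 5: 5^131 ≡ 262; 5^2 ≡ 25 — none is 1, so 5 is a primitive root.
So 5 is the smallest generator of (Z/263Z)^×.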